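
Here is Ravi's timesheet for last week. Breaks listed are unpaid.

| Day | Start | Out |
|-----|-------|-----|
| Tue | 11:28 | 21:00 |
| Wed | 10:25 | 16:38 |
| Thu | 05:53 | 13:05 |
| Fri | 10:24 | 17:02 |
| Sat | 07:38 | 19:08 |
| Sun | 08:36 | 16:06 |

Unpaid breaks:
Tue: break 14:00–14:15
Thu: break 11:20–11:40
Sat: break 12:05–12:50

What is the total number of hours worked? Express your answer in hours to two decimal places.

Tue: 11:28–21:00 = 9 h 32 min; less 15 min break → 9 h 17 min
Wed: 10:25–16:38 = 6 h 13 min
Thu: 05:53–13:05 = 7 h 12 min; less 20 min break → 6 h 52 min
Fri: 10:24–17:02 = 6 h 38 min
Sat: 07:38–19:08 = 11 h 30 min; less 45 min break → 10 h 45 min
Sun: 08:36–16:06 = 7 h 30 min
Total: 9 h 17 min + 6 h 13 min + 6 h 52 min + 6 h 38 min + 10 h 45 min + 7 h 30 min = 47 h 15 min.

47.25 hours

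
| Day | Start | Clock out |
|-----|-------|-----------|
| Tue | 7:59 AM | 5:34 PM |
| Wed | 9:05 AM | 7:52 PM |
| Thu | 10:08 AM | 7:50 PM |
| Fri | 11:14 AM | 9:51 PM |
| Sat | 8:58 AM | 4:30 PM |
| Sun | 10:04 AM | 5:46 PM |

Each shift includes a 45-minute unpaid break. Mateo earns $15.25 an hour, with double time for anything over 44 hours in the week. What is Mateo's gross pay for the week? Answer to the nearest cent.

Tue: 7:59 AM–5:34 PM = 9 h 35 min; less 45 min break → 8 h 50 min
Wed: 9:05 AM–7:52 PM = 10 h 47 min; less 45 min break → 10 h 2 min
Thu: 10:08 AM–7:50 PM = 9 h 42 min; less 45 min break → 8 h 57 min
Fri: 11:14 AM–9:51 PM = 10 h 37 min; less 45 min break → 9 h 52 min
Sat: 8:58 AM–4:30 PM = 7 h 32 min; less 45 min break → 6 h 47 min
Sun: 10:04 AM–5:46 PM = 7 h 42 min; less 45 min break → 6 h 57 min
Total worked: 51 h 25 min = 3085 min.
Regular 44 h 0 min = 2640 min at $15.25/h; overtime 7 h 25 min = 445 min at $30.50/h.
Pay = (2640 × $15.25 + 445 × $30.50) ÷ 60 = $897.21.

$897.21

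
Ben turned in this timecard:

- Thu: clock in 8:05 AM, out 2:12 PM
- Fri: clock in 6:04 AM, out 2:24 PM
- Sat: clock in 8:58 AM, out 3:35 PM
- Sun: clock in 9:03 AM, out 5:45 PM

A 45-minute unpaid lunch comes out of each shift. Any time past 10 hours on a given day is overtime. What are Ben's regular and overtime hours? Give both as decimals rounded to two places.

Regular 26.77 hours, overtime 0.00 hours

Thu: 8:05 AM–2:12 PM = 6 h 7 min; less 45 min break → 5 h 22 min
Fri: 6:04 AM–2:24 PM = 8 h 20 min; less 45 min break → 7 h 35 min
Sat: 8:58 AM–3:35 PM = 6 h 37 min; less 45 min break → 5 h 52 min
Sun: 9:03 AM–5:45 PM = 8 h 42 min; less 45 min break → 7 h 57 min
Thu reg 5 h 22 min / OT 0 h 0 min; Fri reg 7 h 35 min / OT 0 h 0 min; Sat reg 5 h 52 min / OT 0 h 0 min; Sun reg 7 h 57 min / OT 0 h 0 min.
Totals: regular 26 h 46 min, overtime 0 h 0 min.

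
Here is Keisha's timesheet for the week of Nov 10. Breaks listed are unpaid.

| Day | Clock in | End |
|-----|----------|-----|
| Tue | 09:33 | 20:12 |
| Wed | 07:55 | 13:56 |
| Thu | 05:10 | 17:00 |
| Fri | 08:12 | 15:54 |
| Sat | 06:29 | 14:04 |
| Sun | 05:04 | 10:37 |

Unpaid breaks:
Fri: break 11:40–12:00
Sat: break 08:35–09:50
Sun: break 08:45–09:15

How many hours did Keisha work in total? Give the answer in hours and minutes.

Tue: 09:33–20:12 = 10 h 39 min
Wed: 07:55–13:56 = 6 h 1 min
Thu: 05:10–17:00 = 11 h 50 min
Fri: 08:12–15:54 = 7 h 42 min; less 20 min break → 7 h 22 min
Sat: 06:29–14:04 = 7 h 35 min; less 75 min break → 6 h 20 min
Sun: 05:04–10:37 = 5 h 33 min; less 30 min break → 5 h 3 min
Total: 10 h 39 min + 6 h 1 min + 11 h 50 min + 7 h 22 min + 6 h 20 min + 5 h 3 min = 47 h 15 min.

47 h 15 min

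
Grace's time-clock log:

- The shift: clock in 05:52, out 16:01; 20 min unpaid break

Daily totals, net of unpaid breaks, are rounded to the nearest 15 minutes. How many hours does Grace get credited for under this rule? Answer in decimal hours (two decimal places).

The shift: 05:52–16:01 = 10 h 9 min − 20 min = 9 h 49 min → rounds to 9 h 45 min

9.75 hours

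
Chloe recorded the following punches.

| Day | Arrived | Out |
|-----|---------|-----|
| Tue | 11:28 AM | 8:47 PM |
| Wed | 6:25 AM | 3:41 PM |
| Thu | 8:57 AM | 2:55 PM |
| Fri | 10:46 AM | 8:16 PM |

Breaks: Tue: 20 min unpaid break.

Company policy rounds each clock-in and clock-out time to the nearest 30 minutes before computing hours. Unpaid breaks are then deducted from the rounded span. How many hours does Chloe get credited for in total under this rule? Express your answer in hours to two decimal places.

Tue: in 11:28 AM→11:30 AM, out 8:47 PM→9:00 PM; 9 h 30 min − 20 min = 9 h 10 min
Wed: in 6:25 AM→6:30 AM, out 3:41 PM→3:30 PM; 9 h 0 min
Thu: in 8:57 AM→9:00 AM, out 2:55 PM→3:00 PM; 6 h 0 min
Fri: in 10:46 AM→11:00 AM, out 8:16 PM→8:30 PM; 9 h 30 min
Total credited: 33 h 40 min.

33.67 hours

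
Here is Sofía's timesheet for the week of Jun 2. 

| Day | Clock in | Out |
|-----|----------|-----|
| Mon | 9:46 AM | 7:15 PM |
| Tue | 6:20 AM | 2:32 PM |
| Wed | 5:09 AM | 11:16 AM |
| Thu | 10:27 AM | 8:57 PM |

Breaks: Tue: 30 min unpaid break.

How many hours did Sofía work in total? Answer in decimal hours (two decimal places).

Mon: 9:46 AM–7:15 PM = 9 h 29 min
Tue: 6:20 AM–2:32 PM = 8 h 12 min; less 30 min break → 7 h 42 min
Wed: 5:09 AM–11:16 AM = 6 h 7 min
Thu: 10:27 AM–8:57 PM = 10 h 30 min
Total: 9 h 29 min + 7 h 42 min + 6 h 7 min + 10 h 30 min = 33 h 48 min.

33.80 hours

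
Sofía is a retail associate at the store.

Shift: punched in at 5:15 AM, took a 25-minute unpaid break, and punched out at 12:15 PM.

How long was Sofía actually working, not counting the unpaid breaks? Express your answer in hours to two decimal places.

6.58 hours

Shift: 5:15 AM–12:15 PM = 7 h 0 min; less 25 min break → 6 h 35 min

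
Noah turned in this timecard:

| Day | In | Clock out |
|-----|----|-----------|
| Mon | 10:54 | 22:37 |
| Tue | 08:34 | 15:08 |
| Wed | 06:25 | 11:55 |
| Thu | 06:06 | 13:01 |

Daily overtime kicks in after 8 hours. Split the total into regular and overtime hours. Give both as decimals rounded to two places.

Regular 26.98 hours, overtime 3.72 hours

Mon: 10:54–22:37 = 11 h 43 min
Tue: 08:34–15:08 = 6 h 34 min
Wed: 06:25–11:55 = 5 h 30 min
Thu: 06:06–13:01 = 6 h 55 min
Mon reg 8 h 0 min / OT 3 h 43 min; Tue reg 6 h 34 min / OT 0 h 0 min; Wed reg 5 h 30 min / OT 0 h 0 min; Thu reg 6 h 55 min / OT 0 h 0 min.
Totals: regular 26 h 59 min, overtime 3 h 43 min.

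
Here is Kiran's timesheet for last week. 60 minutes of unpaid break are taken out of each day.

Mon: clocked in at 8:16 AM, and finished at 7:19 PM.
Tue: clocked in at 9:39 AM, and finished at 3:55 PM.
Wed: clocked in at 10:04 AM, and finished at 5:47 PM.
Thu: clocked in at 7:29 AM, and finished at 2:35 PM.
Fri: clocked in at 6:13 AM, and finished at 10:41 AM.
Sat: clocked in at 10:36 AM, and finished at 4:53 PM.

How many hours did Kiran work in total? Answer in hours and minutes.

Mon: 8:16 AM–7:19 PM = 11 h 3 min; less 60 min break → 10 h 3 min
Tue: 9:39 AM–3:55 PM = 6 h 16 min; less 60 min break → 5 h 16 min
Wed: 10:04 AM–5:47 PM = 7 h 43 min; less 60 min break → 6 h 43 min
Thu: 7:29 AM–2:35 PM = 7 h 6 min; less 60 min break → 6 h 6 min
Fri: 6:13 AM–10:41 AM = 4 h 28 min; less 60 min break → 3 h 28 min
Sat: 10:36 AM–4:53 PM = 6 h 17 min; less 60 min break → 5 h 17 min
Total: 10 h 3 min + 5 h 16 min + 6 h 43 min + 6 h 6 min + 3 h 28 min + 5 h 17 min = 36 h 53 min.

36 h 53 min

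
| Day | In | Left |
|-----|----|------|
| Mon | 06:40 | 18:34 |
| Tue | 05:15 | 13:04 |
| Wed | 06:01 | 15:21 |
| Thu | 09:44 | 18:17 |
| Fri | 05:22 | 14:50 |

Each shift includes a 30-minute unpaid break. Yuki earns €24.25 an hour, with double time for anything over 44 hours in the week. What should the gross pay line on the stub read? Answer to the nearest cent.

€1094.48

Mon: 06:40–18:34 = 11 h 54 min; less 30 min break → 11 h 24 min
Tue: 05:15–13:04 = 7 h 49 min; less 30 min break → 7 h 19 min
Wed: 06:01–15:21 = 9 h 20 min; less 30 min break → 8 h 50 min
Thu: 09:44–18:17 = 8 h 33 min; less 30 min break → 8 h 3 min
Fri: 05:22–14:50 = 9 h 28 min; less 30 min break → 8 h 58 min
Total worked: 44 h 34 min = 2674 min.
Regular 44 h 0 min = 2640 min at €24.25/h; overtime 0 h 34 min = 34 min at €48.50/h.
Pay = (2640 × €24.25 + 34 × €48.50) ÷ 60 = €1094.48.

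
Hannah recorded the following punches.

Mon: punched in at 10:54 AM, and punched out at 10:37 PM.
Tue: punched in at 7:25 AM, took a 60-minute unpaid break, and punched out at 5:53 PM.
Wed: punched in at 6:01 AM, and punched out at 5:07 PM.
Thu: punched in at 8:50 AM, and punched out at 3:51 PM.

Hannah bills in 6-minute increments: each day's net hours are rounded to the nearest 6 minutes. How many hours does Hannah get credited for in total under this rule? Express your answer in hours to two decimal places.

Mon: 10:54 AM–10:37 PM = 11 h 43 min → rounds to 11 h 42 min
Tue: 7:25 AM–5:53 PM = 10 h 28 min − 60 min = 9 h 28 min → rounds to 9 h 30 min
Wed: 6:01 AM–5:07 PM = 11 h 6 min → rounds to 11 h 6 min
Thu: 8:50 AM–3:51 PM = 7 h 1 min → rounds to 7 h 0 min
Total credited: 39 h 18 min.

39.30 hours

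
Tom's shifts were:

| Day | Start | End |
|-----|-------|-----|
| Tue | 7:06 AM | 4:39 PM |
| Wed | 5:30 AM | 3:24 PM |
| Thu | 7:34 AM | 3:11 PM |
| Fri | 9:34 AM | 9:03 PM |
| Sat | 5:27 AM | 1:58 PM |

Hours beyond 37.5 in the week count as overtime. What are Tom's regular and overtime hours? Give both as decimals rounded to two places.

Regular 37.50 hours, overtime 9.57 hours

Tue: 7:06 AM–4:39 PM = 9 h 33 min
Wed: 5:30 AM–3:24 PM = 9 h 54 min
Thu: 7:34 AM–3:11 PM = 7 h 37 min
Fri: 9:34 AM–9:03 PM = 11 h 29 min
Sat: 5:27 AM–1:58 PM = 8 h 31 min
Total worked: 47 h 4 min = 47.07 h.
Threshold 37.5 h → overtime 9 h 34 min, regular 37 h 30 min.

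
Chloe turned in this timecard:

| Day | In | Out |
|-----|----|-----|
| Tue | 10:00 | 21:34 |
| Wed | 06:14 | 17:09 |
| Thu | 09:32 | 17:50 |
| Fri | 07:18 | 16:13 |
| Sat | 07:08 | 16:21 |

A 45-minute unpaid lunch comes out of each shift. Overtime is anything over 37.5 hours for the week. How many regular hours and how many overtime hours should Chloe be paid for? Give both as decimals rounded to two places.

Tue: 10:00–21:34 = 11 h 34 min; less 45 min break → 10 h 49 min
Wed: 06:14–17:09 = 10 h 55 min; less 45 min break → 10 h 10 min
Thu: 09:32–17:50 = 8 h 18 min; less 45 min break → 7 h 33 min
Fri: 07:18–16:13 = 8 h 55 min; less 45 min break → 8 h 10 min
Sat: 07:08–16:21 = 9 h 13 min; less 45 min break → 8 h 28 min
Total worked: 45 h 10 min = 45.17 h.
Threshold 37.5 h → overtime 7 h 40 min, regular 37 h 30 min.

Regular 37.50 hours, overtime 7.67 hours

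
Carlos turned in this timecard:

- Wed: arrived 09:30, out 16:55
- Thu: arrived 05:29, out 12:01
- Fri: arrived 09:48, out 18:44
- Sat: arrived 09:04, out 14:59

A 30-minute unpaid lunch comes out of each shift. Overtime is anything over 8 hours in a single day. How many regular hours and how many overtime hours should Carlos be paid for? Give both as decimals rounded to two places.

Wed: 09:30–16:55 = 7 h 25 min; less 30 min break → 6 h 55 min
Thu: 05:29–12:01 = 6 h 32 min; less 30 min break → 6 h 2 min
Fri: 09:48–18:44 = 8 h 56 min; less 30 min break → 8 h 26 min
Sat: 09:04–14:59 = 5 h 55 min; less 30 min break → 5 h 25 min
Wed reg 6 h 55 min / OT 0 h 0 min; Thu reg 6 h 2 min / OT 0 h 0 min; Fri reg 8 h 0 min / OT 0 h 26 min; Sat reg 5 h 25 min / OT 0 h 0 min.
Totals: regular 26 h 22 min, overtime 0 h 26 min.

Regular 26.37 hours, overtime 0.43 hours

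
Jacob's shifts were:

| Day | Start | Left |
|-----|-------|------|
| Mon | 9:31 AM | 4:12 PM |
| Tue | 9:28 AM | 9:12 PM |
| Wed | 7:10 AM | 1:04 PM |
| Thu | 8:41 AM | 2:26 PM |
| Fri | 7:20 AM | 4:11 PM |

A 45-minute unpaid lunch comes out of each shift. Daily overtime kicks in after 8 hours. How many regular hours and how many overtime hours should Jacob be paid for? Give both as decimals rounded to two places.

Mon: 9:31 AM–4:12 PM = 6 h 41 min; less 45 min break → 5 h 56 min
Tue: 9:28 AM–9:12 PM = 11 h 44 min; less 45 min break → 10 h 59 min
Wed: 7:10 AM–1:04 PM = 5 h 54 min; less 45 min break → 5 h 9 min
Thu: 8:41 AM–2:26 PM = 5 h 45 min; less 45 min break → 5 h 0 min
Fri: 7:20 AM–4:11 PM = 8 h 51 min; less 45 min break → 8 h 6 min
Mon reg 5 h 56 min / OT 0 h 0 min; Tue reg 8 h 0 min / OT 2 h 59 min; Wed reg 5 h 9 min / OT 0 h 0 min; Thu reg 5 h 0 min / OT 0 h 0 min; Fri reg 8 h 0 min / OT 0 h 6 min.
Totals: regular 32 h 5 min, overtime 3 h 5 min.

Regular 32.08 hours, overtime 3.08 hours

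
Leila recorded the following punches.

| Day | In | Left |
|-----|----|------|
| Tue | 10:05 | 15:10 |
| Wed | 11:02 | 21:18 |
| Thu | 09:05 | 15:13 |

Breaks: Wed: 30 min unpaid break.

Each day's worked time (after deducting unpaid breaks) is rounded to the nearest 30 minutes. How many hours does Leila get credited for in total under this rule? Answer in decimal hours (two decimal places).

Tue: 10:05–15:10 = 5 h 5 min → rounds to 5 h 0 min
Wed: 11:02–21:18 = 10 h 16 min − 30 min = 9 h 46 min → rounds to 10 h 0 min
Thu: 09:05–15:13 = 6 h 8 min → rounds to 6 h 0 min
Total credited: 21 h 0 min.

21.00 hours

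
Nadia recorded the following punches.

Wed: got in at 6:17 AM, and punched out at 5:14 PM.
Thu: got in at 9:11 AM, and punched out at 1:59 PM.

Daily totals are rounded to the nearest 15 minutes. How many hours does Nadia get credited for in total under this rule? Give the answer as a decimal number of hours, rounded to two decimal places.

15.75 hours

Wed: 6:17 AM–5:14 PM = 10 h 57 min → rounds to 11 h 0 min
Thu: 9:11 AM–1:59 PM = 4 h 48 min → rounds to 4 h 45 min
Total credited: 15 h 45 min.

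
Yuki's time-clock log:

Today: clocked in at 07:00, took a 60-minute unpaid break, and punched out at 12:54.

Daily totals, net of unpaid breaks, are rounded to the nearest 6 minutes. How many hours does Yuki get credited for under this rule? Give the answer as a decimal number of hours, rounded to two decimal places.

4.90 hours

Today: 07:00–12:54 = 5 h 54 min − 60 min = 4 h 54 min → rounds to 4 h 54 min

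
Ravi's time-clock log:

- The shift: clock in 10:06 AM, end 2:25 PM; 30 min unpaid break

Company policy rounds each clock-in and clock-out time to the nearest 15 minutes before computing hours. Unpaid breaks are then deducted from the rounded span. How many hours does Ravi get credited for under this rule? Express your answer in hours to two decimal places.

The shift: in 10:06 AM→10:00 AM, out 2:25 PM→2:30 PM; 4 h 30 min − 30 min = 4 h 0 min

4.00 hours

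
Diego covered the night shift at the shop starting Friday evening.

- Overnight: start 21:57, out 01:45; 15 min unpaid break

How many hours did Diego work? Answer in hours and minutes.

Overnight: 21:57 → midnight = 2 h 3 min; midnight → 01:45 = 1 h 45 min; span 3 h 48 min; less 15 min break → 3 h 33 min

3 h 33 min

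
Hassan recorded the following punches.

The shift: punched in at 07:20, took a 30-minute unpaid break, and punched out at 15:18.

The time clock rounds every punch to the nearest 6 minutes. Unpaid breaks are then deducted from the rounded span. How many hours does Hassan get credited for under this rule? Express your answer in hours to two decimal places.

7.50 hours

The shift: in 07:20→07:18, out 15:18→15:18; 8 h 0 min − 30 min = 7 h 30 min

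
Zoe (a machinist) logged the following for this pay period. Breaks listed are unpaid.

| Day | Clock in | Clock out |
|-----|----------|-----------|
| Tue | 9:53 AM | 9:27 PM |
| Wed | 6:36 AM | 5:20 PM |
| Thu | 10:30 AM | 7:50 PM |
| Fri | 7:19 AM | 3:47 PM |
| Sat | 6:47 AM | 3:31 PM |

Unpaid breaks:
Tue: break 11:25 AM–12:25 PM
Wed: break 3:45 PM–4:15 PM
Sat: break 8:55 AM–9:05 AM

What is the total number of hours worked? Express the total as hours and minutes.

Tue: 9:53 AM–9:27 PM = 11 h 34 min; less 60 min break → 10 h 34 min
Wed: 6:36 AM–5:20 PM = 10 h 44 min; less 30 min break → 10 h 14 min
Thu: 10:30 AM–7:50 PM = 9 h 20 min
Fri: 7:19 AM–3:47 PM = 8 h 28 min
Sat: 6:47 AM–3:31 PM = 8 h 44 min; less 10 min break → 8 h 34 min
Total: 10 h 34 min + 10 h 14 min + 9 h 20 min + 8 h 28 min + 8 h 34 min = 47 h 10 min.

47 h 10 min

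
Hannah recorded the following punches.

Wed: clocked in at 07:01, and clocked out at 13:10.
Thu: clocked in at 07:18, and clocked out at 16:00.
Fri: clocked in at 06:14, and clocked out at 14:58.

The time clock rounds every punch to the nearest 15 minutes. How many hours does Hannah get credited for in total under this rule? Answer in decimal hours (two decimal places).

23.75 hours

Wed: in 07:01→07:00, out 13:10→13:15; 6 h 15 min
Thu: in 07:18→07:15, out 16:00→16:00; 8 h 45 min
Fri: in 06:14→06:15, out 14:58→15:00; 8 h 45 min
Total credited: 23 h 45 min.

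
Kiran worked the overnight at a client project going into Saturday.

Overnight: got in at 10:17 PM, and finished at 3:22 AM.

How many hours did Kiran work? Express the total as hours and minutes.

5 h 5 min

Overnight: 10:17 PM → midnight = 1 h 43 min; midnight → 3:22 AM = 3 h 22 min; span 5 h 5 min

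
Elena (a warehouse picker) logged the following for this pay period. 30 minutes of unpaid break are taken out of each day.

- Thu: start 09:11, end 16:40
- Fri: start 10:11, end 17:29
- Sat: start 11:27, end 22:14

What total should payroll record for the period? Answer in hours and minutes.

Thu: 09:11–16:40 = 7 h 29 min; less 30 min break → 6 h 59 min
Fri: 10:11–17:29 = 7 h 18 min; less 30 min break → 6 h 48 min
Sat: 11:27–22:14 = 10 h 47 min; less 30 min break → 10 h 17 min
Total: 6 h 59 min + 6 h 48 min + 10 h 17 min = 24 h 4 min.

24 h 4 min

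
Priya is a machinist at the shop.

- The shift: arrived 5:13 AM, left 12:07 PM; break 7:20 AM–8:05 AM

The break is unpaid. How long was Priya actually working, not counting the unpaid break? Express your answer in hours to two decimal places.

The shift: 5:13 AM–12:07 PM = 6 h 54 min; less 45 min break → 6 h 9 min

6.15 hours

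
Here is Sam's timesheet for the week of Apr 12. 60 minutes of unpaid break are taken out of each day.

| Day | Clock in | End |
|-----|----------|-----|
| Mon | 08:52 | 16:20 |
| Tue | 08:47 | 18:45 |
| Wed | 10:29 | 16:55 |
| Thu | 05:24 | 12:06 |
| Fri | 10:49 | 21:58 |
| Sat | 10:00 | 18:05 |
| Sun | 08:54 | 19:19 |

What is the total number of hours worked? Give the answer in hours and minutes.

53 h 13 min

Mon: 08:52–16:20 = 7 h 28 min; less 60 min break → 6 h 28 min
Tue: 08:47–18:45 = 9 h 58 min; less 60 min break → 8 h 58 min
Wed: 10:29–16:55 = 6 h 26 min; less 60 min break → 5 h 26 min
Thu: 05:24–12:06 = 6 h 42 min; less 60 min break → 5 h 42 min
Fri: 10:49–21:58 = 11 h 9 min; less 60 min break → 10 h 9 min
Sat: 10:00–18:05 = 8 h 5 min; less 60 min break → 7 h 5 min
Sun: 08:54–19:19 = 10 h 25 min; less 60 min break → 9 h 25 min
Total: 6 h 28 min + 8 h 58 min + 5 h 26 min + 5 h 42 min + 10 h 9 min + 7 h 5 min + 9 h 25 min = 53 h 13 min.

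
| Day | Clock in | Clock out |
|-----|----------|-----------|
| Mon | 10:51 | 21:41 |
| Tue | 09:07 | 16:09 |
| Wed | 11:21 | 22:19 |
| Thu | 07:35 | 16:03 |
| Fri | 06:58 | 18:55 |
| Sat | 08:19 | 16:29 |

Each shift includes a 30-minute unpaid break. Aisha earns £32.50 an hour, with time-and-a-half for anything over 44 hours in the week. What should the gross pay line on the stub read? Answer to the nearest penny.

Mon: 10:51–21:41 = 10 h 50 min; less 30 min break → 10 h 20 min
Tue: 09:07–16:09 = 7 h 2 min; less 30 min break → 6 h 32 min
Wed: 11:21–22:19 = 10 h 58 min; less 30 min break → 10 h 28 min
Thu: 07:35–16:03 = 8 h 28 min; less 30 min break → 7 h 58 min
Fri: 06:58–18:55 = 11 h 57 min; less 30 min break → 11 h 27 min
Sat: 08:19–16:29 = 8 h 10 min; less 30 min break → 7 h 40 min
Total worked: 54 h 25 min = 3265 min.
Regular 44 h 0 min = 2640 min at £32.50/h; overtime 10 h 25 min = 625 min at £48.75/h.
Pay = (2640 × £32.50 + 625 × £48.75) ÷ 60 = £1937.81.

£1937.81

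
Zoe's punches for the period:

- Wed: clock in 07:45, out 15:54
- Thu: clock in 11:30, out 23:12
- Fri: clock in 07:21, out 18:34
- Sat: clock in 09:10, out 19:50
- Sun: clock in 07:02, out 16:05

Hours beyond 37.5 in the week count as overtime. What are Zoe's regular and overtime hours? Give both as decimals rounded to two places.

Wed: 07:45–15:54 = 8 h 9 min
Thu: 11:30–23:12 = 11 h 42 min
Fri: 07:21–18:34 = 11 h 13 min
Sat: 09:10–19:50 = 10 h 40 min
Sun: 07:02–16:05 = 9 h 3 min
Total worked: 50 h 47 min = 50.78 h.
Threshold 37.5 h → overtime 13 h 17 min, regular 37 h 30 min.

Regular 37.50 hours, overtime 13.28 hours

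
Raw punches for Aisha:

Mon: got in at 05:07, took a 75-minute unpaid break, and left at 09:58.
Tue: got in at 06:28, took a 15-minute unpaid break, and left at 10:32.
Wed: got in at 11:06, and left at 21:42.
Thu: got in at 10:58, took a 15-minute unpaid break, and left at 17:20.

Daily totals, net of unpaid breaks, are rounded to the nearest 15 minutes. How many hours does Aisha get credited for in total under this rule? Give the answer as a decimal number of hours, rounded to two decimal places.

23.75 hours

Mon: 05:07–09:58 = 4 h 51 min − 75 min = 3 h 36 min → rounds to 3 h 30 min
Tue: 06:28–10:32 = 4 h 4 min − 15 min = 3 h 49 min → rounds to 3 h 45 min
Wed: 11:06–21:42 = 10 h 36 min → rounds to 10 h 30 min
Thu: 10:58–17:20 = 6 h 22 min − 15 min = 6 h 7 min → rounds to 6 h 0 min
Total credited: 23 h 45 min.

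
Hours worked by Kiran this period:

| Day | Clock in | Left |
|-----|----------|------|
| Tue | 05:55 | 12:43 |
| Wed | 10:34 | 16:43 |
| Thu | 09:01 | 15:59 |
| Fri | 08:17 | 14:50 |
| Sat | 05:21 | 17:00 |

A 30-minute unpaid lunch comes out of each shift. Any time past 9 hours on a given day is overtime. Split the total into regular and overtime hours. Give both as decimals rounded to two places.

Tue: 05:55–12:43 = 6 h 48 min; less 30 min break → 6 h 18 min
Wed: 10:34–16:43 = 6 h 9 min; less 30 min break → 5 h 39 min
Thu: 09:01–15:59 = 6 h 58 min; less 30 min break → 6 h 28 min
Fri: 08:17–14:50 = 6 h 33 min; less 30 min break → 6 h 3 min
Sat: 05:21–17:00 = 11 h 39 min; less 30 min break → 11 h 9 min
Tue reg 6 h 18 min / OT 0 h 0 min; Wed reg 5 h 39 min / OT 0 h 0 min; Thu reg 6 h 28 min / OT 0 h 0 min; Fri reg 6 h 3 min / OT 0 h 0 min; Sat reg 9 h 0 min / OT 2 h 9 min.
Totals: regular 33 h 28 min, overtime 2 h 9 min.

Regular 33.47 hours, overtime 2.15 hours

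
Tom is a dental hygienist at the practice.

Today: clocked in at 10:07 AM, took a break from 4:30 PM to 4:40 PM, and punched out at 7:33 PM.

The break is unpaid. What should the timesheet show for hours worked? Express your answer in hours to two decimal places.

9.27 hours

Today: 10:07 AM–7:33 PM = 9 h 26 min; less 10 min break → 9 h 16 min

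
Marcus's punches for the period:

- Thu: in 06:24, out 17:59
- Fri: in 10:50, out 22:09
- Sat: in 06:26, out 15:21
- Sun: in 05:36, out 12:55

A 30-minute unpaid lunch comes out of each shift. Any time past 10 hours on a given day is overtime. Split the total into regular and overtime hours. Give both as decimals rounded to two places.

Regular 35.23 hours, overtime 1.90 hours

Thu: 06:24–17:59 = 11 h 35 min; less 30 min break → 11 h 5 min
Fri: 10:50–22:09 = 11 h 19 min; less 30 min break → 10 h 49 min
Sat: 06:26–15:21 = 8 h 55 min; less 30 min break → 8 h 25 min
Sun: 05:36–12:55 = 7 h 19 min; less 30 min break → 6 h 49 min
Thu reg 10 h 0 min / OT 1 h 5 min; Fri reg 10 h 0 min / OT 0 h 49 min; Sat reg 8 h 25 min / OT 0 h 0 min; Sun reg 6 h 49 min / OT 0 h 0 min.
Totals: regular 35 h 14 min, overtime 1 h 54 min.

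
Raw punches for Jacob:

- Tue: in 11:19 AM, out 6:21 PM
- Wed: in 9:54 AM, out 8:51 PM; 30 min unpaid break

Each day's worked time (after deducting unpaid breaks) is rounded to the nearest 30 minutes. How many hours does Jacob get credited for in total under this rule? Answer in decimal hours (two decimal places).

17.50 hours

Tue: 11:19 AM–6:21 PM = 7 h 2 min → rounds to 7 h 0 min
Wed: 9:54 AM–8:51 PM = 10 h 57 min − 30 min = 10 h 27 min → rounds to 10 h 30 min
Total credited: 17 h 30 min.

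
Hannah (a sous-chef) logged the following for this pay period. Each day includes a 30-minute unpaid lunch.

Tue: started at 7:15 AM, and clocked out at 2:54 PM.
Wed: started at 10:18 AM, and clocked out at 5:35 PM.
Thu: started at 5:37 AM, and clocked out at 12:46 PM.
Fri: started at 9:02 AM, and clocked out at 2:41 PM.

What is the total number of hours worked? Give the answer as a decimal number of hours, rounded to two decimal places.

Tue: 7:15 AM–2:54 PM = 7 h 39 min; less 30 min break → 7 h 9 min
Wed: 10:18 AM–5:35 PM = 7 h 17 min; less 30 min break → 6 h 47 min
Thu: 5:37 AM–12:46 PM = 7 h 9 min; less 30 min break → 6 h 39 min
Fri: 9:02 AM–2:41 PM = 5 h 39 min; less 30 min break → 5 h 9 min
Total: 7 h 9 min + 6 h 47 min + 6 h 39 min + 5 h 9 min = 25 h 44 min.

25.73 hours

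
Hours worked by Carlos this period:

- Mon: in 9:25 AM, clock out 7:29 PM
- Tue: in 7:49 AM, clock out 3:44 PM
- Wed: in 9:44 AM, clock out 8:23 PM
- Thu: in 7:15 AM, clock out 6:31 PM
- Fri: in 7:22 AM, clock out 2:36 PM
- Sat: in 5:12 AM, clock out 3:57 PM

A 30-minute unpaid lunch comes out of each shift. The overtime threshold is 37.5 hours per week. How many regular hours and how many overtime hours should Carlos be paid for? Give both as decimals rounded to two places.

Regular 37.50 hours, overtime 17.38 hours

Mon: 9:25 AM–7:29 PM = 10 h 4 min; less 30 min break → 9 h 34 min
Tue: 7:49 AM–3:44 PM = 7 h 55 min; less 30 min break → 7 h 25 min
Wed: 9:44 AM–8:23 PM = 10 h 39 min; less 30 min break → 10 h 9 min
Thu: 7:15 AM–6:31 PM = 11 h 16 min; less 30 min break → 10 h 46 min
Fri: 7:22 AM–2:36 PM = 7 h 14 min; less 30 min break → 6 h 44 min
Sat: 5:12 AM–3:57 PM = 10 h 45 min; less 30 min break → 10 h 15 min
Total worked: 54 h 53 min = 54.88 h.
Threshold 37.5 h → overtime 17 h 23 min, regular 37 h 30 min.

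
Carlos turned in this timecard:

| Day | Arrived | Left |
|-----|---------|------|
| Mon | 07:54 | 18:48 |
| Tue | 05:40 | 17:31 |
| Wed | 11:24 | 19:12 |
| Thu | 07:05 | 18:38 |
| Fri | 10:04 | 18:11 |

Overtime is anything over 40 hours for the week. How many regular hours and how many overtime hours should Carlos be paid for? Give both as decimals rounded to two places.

Regular 40.00 hours, overtime 10.22 hours

Mon: 07:54–18:48 = 10 h 54 min
Tue: 05:40–17:31 = 11 h 51 min
Wed: 11:24–19:12 = 7 h 48 min
Thu: 07:05–18:38 = 11 h 33 min
Fri: 10:04–18:11 = 8 h 7 min
Total worked: 50 h 13 min = 50.22 h.
Threshold 40 h → overtime 10 h 13 min, regular 40 h 0 min.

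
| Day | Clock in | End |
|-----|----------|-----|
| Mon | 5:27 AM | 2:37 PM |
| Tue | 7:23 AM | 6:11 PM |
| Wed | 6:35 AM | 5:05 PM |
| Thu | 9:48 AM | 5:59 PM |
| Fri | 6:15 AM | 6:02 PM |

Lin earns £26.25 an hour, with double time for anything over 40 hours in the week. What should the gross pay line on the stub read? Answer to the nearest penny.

£1597.75

Mon: 5:27 AM–2:37 PM = 9 h 10 min
Tue: 7:23 AM–6:11 PM = 10 h 48 min
Wed: 6:35 AM–5:05 PM = 10 h 30 min
Thu: 9:48 AM–5:59 PM = 8 h 11 min
Fri: 6:15 AM–6:02 PM = 11 h 47 min
Total worked: 50 h 26 min = 3026 min.
Regular 40 h 0 min = 2400 min at £26.25/h; overtime 10 h 26 min = 626 min at £52.50/h.
Pay = (2400 × £26.25 + 626 × £52.50) ÷ 60 = £1597.75.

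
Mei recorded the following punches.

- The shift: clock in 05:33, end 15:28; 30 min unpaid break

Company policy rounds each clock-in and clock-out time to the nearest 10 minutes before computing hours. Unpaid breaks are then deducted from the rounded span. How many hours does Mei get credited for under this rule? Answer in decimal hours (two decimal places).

9.50 hours

The shift: in 05:33→05:30, out 15:28→15:30; 10 h 0 min − 30 min = 9 h 30 min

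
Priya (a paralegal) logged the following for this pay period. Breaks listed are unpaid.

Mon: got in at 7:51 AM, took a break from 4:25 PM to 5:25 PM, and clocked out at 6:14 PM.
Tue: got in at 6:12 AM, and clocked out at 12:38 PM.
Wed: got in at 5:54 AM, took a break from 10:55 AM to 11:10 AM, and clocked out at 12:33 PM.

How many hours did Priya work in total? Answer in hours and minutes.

Mon: 7:51 AM–6:14 PM = 10 h 23 min; less 60 min break → 9 h 23 min
Tue: 6:12 AM–12:38 PM = 6 h 26 min
Wed: 5:54 AM–12:33 PM = 6 h 39 min; less 15 min break → 6 h 24 min
Total: 9 h 23 min + 6 h 26 min + 6 h 24 min = 22 h 13 min.

22 h 13 min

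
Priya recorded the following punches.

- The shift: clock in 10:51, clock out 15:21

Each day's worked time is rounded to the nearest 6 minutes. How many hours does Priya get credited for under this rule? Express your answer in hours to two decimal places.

The shift: 10:51–15:21 = 4 h 30 min → rounds to 4 h 30 min

4.50 hours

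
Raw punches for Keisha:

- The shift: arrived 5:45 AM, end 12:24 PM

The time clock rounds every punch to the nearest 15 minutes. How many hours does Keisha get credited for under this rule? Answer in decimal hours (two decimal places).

6.75 hours

The shift: in 5:45 AM→5:45 AM, out 12:24 PM→12:30 PM; 6 h 45 min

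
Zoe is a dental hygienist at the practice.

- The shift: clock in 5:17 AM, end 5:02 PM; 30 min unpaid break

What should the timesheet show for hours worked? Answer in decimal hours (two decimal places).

11.25 hours

The shift: 5:17 AM–5:02 PM = 11 h 45 min; less 30 min break → 11 h 15 min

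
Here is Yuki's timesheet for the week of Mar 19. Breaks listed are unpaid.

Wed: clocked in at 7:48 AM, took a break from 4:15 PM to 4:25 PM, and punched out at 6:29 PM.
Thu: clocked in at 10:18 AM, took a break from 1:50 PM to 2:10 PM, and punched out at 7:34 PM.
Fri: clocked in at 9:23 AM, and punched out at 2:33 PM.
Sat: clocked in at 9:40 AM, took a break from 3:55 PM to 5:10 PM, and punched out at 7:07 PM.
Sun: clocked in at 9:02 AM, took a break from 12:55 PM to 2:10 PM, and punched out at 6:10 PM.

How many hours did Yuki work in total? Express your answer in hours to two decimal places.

Wed: 7:48 AM–6:29 PM = 10 h 41 min; less 10 min break → 10 h 31 min
Thu: 10:18 AM–7:34 PM = 9 h 16 min; less 20 min break → 8 h 56 min
Fri: 9:23 AM–2:33 PM = 5 h 10 min
Sat: 9:40 AM–7:07 PM = 9 h 27 min; less 75 min break → 8 h 12 min
Sun: 9:02 AM–6:10 PM = 9 h 8 min; less 75 min break → 7 h 53 min
Total: 10 h 31 min + 8 h 56 min + 5 h 10 min + 8 h 12 min + 7 h 53 min = 40 h 42 min.

40.70 hours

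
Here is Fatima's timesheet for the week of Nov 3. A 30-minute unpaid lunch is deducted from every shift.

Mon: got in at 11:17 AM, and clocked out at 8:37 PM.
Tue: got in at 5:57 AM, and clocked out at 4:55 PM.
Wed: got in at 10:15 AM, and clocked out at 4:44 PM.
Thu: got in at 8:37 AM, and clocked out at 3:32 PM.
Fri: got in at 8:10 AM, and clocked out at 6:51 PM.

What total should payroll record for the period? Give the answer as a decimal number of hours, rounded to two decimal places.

Mon: 11:17 AM–8:37 PM = 9 h 20 min; less 30 min break → 8 h 50 min
Tue: 5:57 AM–4:55 PM = 10 h 58 min; less 30 min break → 10 h 28 min
Wed: 10:15 AM–4:44 PM = 6 h 29 min; less 30 min break → 5 h 59 min
Thu: 8:37 AM–3:32 PM = 6 h 55 min; less 30 min break → 6 h 25 min
Fri: 8:10 AM–6:51 PM = 10 h 41 min; less 30 min break → 10 h 11 min
Total: 8 h 50 min + 10 h 28 min + 5 h 59 min + 6 h 25 min + 10 h 11 min = 41 h 53 min.

41.88 hours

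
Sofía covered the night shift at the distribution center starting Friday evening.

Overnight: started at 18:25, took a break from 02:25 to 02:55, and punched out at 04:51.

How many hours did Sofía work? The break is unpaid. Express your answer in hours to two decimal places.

Overnight: 18:25 → midnight = 5 h 35 min; midnight → 04:51 = 4 h 51 min; span 10 h 26 min; less 30 min break → 9 h 56 min

9.93 hours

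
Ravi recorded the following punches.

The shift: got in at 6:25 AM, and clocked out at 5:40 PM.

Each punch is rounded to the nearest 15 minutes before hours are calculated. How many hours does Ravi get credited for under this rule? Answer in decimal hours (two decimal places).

11.25 hours

The shift: in 6:25 AM→6:30 AM, out 5:40 PM→5:45 PM; 11 h 15 min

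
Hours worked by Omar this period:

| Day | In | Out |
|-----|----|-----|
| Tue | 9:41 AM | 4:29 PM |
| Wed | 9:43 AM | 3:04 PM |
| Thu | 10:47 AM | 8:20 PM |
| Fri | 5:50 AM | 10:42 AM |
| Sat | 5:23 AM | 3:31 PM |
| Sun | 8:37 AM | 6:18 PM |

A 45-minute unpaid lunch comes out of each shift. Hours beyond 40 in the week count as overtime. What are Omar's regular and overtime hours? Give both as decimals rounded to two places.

Tue: 9:41 AM–4:29 PM = 6 h 48 min; less 45 min break → 6 h 3 min
Wed: 9:43 AM–3:04 PM = 5 h 21 min; less 45 min break → 4 h 36 min
Thu: 10:47 AM–8:20 PM = 9 h 33 min; less 45 min break → 8 h 48 min
Fri: 5:50 AM–10:42 AM = 4 h 52 min; less 45 min break → 4 h 7 min
Sat: 5:23 AM–3:31 PM = 10 h 8 min; less 45 min break → 9 h 23 min
Sun: 8:37 AM–6:18 PM = 9 h 41 min; less 45 min break → 8 h 56 min
Total worked: 41 h 53 min = 41.88 h.
Threshold 40 h → overtime 1 h 53 min, regular 40 h 0 min.

Regular 40.00 hours, overtime 1.88 hours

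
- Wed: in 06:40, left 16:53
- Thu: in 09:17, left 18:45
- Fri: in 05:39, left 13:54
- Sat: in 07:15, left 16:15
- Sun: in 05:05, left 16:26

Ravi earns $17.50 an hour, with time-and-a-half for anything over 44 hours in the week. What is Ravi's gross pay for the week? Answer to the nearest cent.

Wed: 06:40–16:53 = 10 h 13 min
Thu: 09:17–18:45 = 9 h 28 min
Fri: 05:39–13:54 = 8 h 15 min
Sat: 07:15–16:15 = 9 h 0 min
Sun: 05:05–16:26 = 11 h 21 min
Total worked: 48 h 17 min = 2897 min.
Regular 44 h 0 min = 2640 min at $17.50/h; overtime 4 h 17 min = 257 min at $26.25/h.
Pay = (2640 × $17.50 + 257 × $26.25) ÷ 60 = $882.44.

$882.44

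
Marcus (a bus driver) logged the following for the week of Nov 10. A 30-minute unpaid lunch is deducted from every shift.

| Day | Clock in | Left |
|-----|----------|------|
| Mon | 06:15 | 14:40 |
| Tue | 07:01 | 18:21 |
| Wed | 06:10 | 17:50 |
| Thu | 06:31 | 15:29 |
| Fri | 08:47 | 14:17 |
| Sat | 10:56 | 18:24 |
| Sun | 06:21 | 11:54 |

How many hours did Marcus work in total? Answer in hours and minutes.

55 h 24 min

Mon: 06:15–14:40 = 8 h 25 min; less 30 min break → 7 h 55 min
Tue: 07:01–18:21 = 11 h 20 min; less 30 min break → 10 h 50 min
Wed: 06:10–17:50 = 11 h 40 min; less 30 min break → 11 h 10 min
Thu: 06:31–15:29 = 8 h 58 min; less 30 min break → 8 h 28 min
Fri: 08:47–14:17 = 5 h 30 min; less 30 min break → 5 h 0 min
Sat: 10:56–18:24 = 7 h 28 min; less 30 min break → 6 h 58 min
Sun: 06:21–11:54 = 5 h 33 min; less 30 min break → 5 h 3 min
Total: 7 h 55 min + 10 h 50 min + 11 h 10 min + 8 h 28 min + 5 h 0 min + 6 h 58 min + 5 h 3 min = 55 h 24 min.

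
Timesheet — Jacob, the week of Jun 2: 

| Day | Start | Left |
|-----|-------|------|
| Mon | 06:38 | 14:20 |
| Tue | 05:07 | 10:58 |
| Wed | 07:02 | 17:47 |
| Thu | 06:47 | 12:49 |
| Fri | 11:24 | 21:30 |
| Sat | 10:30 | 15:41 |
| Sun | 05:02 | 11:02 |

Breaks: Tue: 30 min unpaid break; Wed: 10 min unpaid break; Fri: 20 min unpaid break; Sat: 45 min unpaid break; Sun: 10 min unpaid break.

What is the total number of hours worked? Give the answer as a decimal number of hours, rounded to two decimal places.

Mon: 06:38–14:20 = 7 h 42 min
Tue: 05:07–10:58 = 5 h 51 min; less 30 min break → 5 h 21 min
Wed: 07:02–17:47 = 10 h 45 min; less 10 min break → 10 h 35 min
Thu: 06:47–12:49 = 6 h 2 min
Fri: 11:24–21:30 = 10 h 6 min; less 20 min break → 9 h 46 min
Sat: 10:30–15:41 = 5 h 11 min; less 45 min break → 4 h 26 min
Sun: 05:02–11:02 = 6 h 0 min; less 10 min break → 5 h 50 min
Total: 7 h 42 min + 5 h 21 min + 10 h 35 min + 6 h 2 min + 9 h 46 min + 4 h 26 min + 5 h 50 min = 49 h 42 min.

49.70 hours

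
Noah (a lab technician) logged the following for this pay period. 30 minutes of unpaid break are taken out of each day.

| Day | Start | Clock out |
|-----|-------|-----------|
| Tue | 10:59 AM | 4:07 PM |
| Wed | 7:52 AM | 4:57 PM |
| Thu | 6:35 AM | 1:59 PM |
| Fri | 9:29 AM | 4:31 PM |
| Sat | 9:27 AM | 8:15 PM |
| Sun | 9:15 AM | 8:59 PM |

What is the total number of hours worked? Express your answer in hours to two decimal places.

48.18 hours

Tue: 10:59 AM–4:07 PM = 5 h 8 min; less 30 min break → 4 h 38 min
Wed: 7:52 AM–4:57 PM = 9 h 5 min; less 30 min break → 8 h 35 min
Thu: 6:35 AM–1:59 PM = 7 h 24 min; less 30 min break → 6 h 54 min
Fri: 9:29 AM–4:31 PM = 7 h 2 min; less 30 min break → 6 h 32 min
Sat: 9:27 AM–8:15 PM = 10 h 48 min; less 30 min break → 10 h 18 min
Sun: 9:15 AM–8:59 PM = 11 h 44 min; less 30 min break → 11 h 14 min
Total: 4 h 38 min + 8 h 35 min + 6 h 54 min + 6 h 32 min + 10 h 18 min + 11 h 14 min = 48 h 11 min.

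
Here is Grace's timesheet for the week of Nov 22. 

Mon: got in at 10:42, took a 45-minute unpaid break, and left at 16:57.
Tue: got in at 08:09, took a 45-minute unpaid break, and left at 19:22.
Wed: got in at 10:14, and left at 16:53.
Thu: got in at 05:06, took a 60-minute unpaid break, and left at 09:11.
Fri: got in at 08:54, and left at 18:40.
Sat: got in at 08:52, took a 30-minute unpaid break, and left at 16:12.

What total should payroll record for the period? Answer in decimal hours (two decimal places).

42.30 hours

Mon: 10:42–16:57 = 6 h 15 min; less 45 min break → 5 h 30 min
Tue: 08:09–19:22 = 11 h 13 min; less 45 min break → 10 h 28 min
Wed: 10:14–16:53 = 6 h 39 min
Thu: 05:06–09:11 = 4 h 5 min; less 60 min break → 3 h 5 min
Fri: 08:54–18:40 = 9 h 46 min
Sat: 08:52–16:12 = 7 h 20 min; less 30 min break → 6 h 50 min
Total: 5 h 30 min + 10 h 28 min + 6 h 39 min + 3 h 5 min + 9 h 46 min + 6 h 50 min = 42 h 18 min.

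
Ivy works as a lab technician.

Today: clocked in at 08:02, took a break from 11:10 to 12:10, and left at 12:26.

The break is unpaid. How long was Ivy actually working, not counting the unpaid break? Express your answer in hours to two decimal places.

3.40 hours

Today: 08:02–12:26 = 4 h 24 min; less 60 min break → 3 h 24 min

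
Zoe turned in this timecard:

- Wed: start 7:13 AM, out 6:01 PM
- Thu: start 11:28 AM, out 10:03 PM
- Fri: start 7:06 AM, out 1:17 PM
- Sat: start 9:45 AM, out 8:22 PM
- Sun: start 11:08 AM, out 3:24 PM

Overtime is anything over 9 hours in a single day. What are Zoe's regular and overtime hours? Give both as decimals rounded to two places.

Regular 37.45 hours, overtime 5.00 hours

Wed: 7:13 AM–6:01 PM = 10 h 48 min
Thu: 11:28 AM–10:03 PM = 10 h 35 min
Fri: 7:06 AM–1:17 PM = 6 h 11 min
Sat: 9:45 AM–8:22 PM = 10 h 37 min
Sun: 11:08 AM–3:24 PM = 4 h 16 min
Wed reg 9 h 0 min / OT 1 h 48 min; Thu reg 9 h 0 min / OT 1 h 35 min; Fri reg 6 h 11 min / OT 0 h 0 min; Sat reg 9 h 0 min / OT 1 h 37 min; Sun reg 4 h 16 min / OT 0 h 0 min.
Totals: regular 37 h 27 min, overtime 5 h 0 min.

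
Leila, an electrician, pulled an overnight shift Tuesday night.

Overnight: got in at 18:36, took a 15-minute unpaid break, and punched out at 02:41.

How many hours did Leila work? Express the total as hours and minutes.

7 h 50 min

Overnight: 18:36 → midnight = 5 h 24 min; midnight → 02:41 = 2 h 41 min; span 8 h 5 min; less 15 min break → 7 h 50 min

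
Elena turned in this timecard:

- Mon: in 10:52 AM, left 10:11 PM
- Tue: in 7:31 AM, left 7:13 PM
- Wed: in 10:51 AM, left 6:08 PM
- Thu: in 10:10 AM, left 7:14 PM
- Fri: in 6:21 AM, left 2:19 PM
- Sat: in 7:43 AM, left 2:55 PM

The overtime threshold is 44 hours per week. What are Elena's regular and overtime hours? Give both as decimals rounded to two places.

Regular 44.00 hours, overtime 10.53 hours

Mon: 10:52 AM–10:11 PM = 11 h 19 min
Tue: 7:31 AM–7:13 PM = 11 h 42 min
Wed: 10:51 AM–6:08 PM = 7 h 17 min
Thu: 10:10 AM–7:14 PM = 9 h 4 min
Fri: 6:21 AM–2:19 PM = 7 h 58 min
Sat: 7:43 AM–2:55 PM = 7 h 12 min
Total worked: 54 h 32 min = 54.53 h.
Threshold 44 h → overtime 10 h 32 min, regular 44 h 0 min.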